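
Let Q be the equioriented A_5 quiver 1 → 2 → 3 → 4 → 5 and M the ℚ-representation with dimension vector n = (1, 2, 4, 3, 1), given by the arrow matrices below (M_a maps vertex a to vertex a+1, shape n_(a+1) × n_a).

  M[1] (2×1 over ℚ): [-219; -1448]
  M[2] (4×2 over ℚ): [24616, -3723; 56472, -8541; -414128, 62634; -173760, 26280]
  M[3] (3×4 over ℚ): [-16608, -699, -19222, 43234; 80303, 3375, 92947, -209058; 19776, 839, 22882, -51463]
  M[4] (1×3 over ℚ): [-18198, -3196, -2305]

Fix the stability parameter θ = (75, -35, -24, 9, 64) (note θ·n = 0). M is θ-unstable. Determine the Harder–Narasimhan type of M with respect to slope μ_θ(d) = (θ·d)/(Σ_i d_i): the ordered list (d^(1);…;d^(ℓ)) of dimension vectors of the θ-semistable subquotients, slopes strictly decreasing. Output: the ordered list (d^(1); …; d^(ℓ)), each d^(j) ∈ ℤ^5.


Barcode: M ≅ I[1,2], I[2,5], I[3,3], I[3,4]^2. HN layers by μ_θ (5 steps, strictly decreasing):
  μ^(1)=64; μ^(2)=20; μ^(3)=9; μ^(4)=-24; μ^(5)=-35

((0, 0, 0, 0, 1); (1, 1, 0, 0, 0); (0, 0, 0, 3, 0); (0, 0, 4, 0, 0); (0, 1, 0, 0, 0))


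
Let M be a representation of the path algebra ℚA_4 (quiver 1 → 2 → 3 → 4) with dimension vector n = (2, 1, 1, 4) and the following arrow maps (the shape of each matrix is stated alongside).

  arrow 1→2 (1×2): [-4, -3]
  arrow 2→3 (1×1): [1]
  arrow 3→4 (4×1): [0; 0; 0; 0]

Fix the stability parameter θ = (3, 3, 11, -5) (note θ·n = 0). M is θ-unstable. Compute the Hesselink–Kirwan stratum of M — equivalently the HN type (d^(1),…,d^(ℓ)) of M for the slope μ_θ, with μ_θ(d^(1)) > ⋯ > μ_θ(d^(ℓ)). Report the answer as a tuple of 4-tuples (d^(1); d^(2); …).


Barcode: M ≅ I[1,1], I[1,3], I[4,4]^4. HN layers by μ_θ (3 steps, strictly decreasing):
  μ^(1)=11; μ^(2)=3; μ^(3)=-5

((0, 0, 1, 0); (2, 1, 0, 0); (0, 0, 0, 4))


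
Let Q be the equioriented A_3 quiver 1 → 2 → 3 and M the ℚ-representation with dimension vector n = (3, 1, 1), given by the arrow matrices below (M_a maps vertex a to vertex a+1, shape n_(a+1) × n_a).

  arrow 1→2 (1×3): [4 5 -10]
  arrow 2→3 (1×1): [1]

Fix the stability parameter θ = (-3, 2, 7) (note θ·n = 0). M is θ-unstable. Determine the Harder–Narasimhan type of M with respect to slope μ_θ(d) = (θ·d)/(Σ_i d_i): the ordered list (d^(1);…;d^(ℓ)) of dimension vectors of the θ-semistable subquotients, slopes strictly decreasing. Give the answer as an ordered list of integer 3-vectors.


Interval decomposition of M: I[1,1]^2, I[1,3].
HN type (ℓ=3): μ^(1)=7; μ^(2)=2; μ^(3)=-3

((0, 0, 1); (0, 1, 0); (3, 0, 0))


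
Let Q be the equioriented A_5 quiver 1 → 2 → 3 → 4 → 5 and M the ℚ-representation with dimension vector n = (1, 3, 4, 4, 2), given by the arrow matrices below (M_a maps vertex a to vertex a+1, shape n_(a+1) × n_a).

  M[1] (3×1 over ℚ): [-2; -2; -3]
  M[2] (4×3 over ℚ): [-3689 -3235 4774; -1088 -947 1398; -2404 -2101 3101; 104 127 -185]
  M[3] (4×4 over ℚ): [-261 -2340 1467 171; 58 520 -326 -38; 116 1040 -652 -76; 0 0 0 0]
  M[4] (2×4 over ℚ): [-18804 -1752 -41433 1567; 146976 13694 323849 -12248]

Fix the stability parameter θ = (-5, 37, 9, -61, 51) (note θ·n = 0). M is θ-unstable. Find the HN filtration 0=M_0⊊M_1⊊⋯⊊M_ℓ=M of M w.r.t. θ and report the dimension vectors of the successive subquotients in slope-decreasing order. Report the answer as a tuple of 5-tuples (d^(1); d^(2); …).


Barcode: M ≅ I[1,4], I[2,3]^2, I[3,3], I[4,4], I[4,5]^2. HN layers by μ_θ (5 steps, strictly decreasing):
  μ^(1)=51; μ^(2)=23; μ^(3)=9; μ^(4)=-5; μ^(5)=-61

((0, 0, 0, 0, 2); (0, 2, 2, 0, 0); (0, 0, 1, 0, 0); (1, 1, 1, 1, 0); (0, 0, 0, 3, 0))


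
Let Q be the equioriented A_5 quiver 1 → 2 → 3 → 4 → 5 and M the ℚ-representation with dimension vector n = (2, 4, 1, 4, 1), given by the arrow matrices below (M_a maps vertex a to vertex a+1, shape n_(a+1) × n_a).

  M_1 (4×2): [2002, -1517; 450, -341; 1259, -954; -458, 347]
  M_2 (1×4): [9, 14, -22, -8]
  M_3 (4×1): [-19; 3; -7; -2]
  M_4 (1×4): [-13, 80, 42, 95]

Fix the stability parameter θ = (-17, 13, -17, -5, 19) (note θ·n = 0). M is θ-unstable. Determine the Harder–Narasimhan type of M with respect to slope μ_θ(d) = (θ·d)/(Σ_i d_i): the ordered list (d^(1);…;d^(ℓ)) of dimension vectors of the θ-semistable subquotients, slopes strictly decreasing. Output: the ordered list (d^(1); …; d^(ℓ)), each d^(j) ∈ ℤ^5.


Via rank(M_{q-1}∘⋯∘M_p): M ≅ I[1,2], I[1,5], I[2,2]^2, I[4,4]^3.
μ_θ-semistable layers: μ^(1)=19; μ^(2)=13; μ^(3)=-3; μ^(4)=-5; μ^(5)=-17

((0, 0, 0, 0, 1); (0, 3, 0, 0, 0); (0, 1, 1, 1, 0); (0, 0, 0, 3, 0); (2, 0, 0, 0, 0))


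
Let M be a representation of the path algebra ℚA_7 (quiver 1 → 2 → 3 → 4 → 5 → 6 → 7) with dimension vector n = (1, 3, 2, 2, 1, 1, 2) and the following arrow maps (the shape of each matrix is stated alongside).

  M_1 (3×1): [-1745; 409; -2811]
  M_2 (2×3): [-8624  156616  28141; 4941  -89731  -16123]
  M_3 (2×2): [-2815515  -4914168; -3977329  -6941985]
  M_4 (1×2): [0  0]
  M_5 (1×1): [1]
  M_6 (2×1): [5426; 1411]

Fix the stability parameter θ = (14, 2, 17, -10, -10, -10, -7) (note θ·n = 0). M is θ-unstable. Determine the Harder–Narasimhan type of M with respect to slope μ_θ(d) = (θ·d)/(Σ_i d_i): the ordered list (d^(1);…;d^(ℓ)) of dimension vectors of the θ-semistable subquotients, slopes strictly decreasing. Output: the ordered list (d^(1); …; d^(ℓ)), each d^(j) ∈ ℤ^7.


Via rank(M_{q-1}∘⋯∘M_p): M ≅ I[1,4], I[2,2], I[2,4], I[5,7], I[7,7].
μ_θ-semistable layers: μ^(1)=23/4; μ^(2)=7/2; μ^(3)=2; μ^(4)=-7; μ^(5)=-10

((1, 1, 1, 1, 0, 0, 0); (0, 0, 1, 1, 0, 0, 0); (0, 2, 0, 0, 0, 0, 0); (0, 0, 0, 0, 0, 0, 2); (0, 0, 0, 0, 1, 1, 0))


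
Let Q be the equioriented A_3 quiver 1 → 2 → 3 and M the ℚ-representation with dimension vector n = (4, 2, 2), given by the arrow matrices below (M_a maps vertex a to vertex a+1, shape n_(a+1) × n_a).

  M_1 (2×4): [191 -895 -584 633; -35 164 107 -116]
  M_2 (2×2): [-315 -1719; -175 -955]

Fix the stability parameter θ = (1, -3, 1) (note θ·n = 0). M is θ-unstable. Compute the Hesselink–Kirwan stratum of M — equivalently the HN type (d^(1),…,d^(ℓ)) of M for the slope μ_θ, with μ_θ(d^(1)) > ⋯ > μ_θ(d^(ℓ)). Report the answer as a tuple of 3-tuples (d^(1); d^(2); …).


Interval decomposition of M: I[1,1]^2, I[1,2], I[1,3], I[3,3].
HN type (ℓ=2): μ^(1)=1; μ^(2)=-1

((2, 0, 2); (2, 2, 0))


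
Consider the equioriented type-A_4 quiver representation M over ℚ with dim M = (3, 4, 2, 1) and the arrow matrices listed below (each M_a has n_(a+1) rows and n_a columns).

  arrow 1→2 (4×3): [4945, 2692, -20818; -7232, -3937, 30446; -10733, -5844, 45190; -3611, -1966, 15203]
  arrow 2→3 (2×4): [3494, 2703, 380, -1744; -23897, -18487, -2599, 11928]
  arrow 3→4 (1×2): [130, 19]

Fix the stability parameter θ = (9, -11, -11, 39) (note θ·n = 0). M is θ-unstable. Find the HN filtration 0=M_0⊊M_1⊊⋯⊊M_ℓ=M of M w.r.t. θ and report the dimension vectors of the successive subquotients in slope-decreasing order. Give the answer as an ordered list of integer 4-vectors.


Via rank(M_{q-1}∘⋯∘M_p): M ≅ I[1,2], I[1,3], I[1,4], I[2,2].
μ_θ-semistable layers: μ^(1)=39; μ^(2)=-1; μ^(3)=-13/3; μ^(4)=-11

((0, 0, 0, 1); (1, 1, 0, 0); (2, 2, 2, 0); (0, 1, 0, 0))


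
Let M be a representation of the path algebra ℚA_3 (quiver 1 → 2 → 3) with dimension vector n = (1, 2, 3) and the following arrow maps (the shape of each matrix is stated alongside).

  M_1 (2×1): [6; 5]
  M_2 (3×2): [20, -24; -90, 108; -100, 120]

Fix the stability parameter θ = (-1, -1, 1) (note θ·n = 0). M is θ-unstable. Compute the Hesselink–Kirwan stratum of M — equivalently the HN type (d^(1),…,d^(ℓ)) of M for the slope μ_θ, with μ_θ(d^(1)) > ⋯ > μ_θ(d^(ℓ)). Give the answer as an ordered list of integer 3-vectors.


Barcode: M ≅ I[1,2], I[2,3], I[3,3]^2. HN layers by μ_θ (2 steps, strictly decreasing):
  μ^(1)=1; μ^(2)=-1

((0, 0, 3); (1, 2, 0))


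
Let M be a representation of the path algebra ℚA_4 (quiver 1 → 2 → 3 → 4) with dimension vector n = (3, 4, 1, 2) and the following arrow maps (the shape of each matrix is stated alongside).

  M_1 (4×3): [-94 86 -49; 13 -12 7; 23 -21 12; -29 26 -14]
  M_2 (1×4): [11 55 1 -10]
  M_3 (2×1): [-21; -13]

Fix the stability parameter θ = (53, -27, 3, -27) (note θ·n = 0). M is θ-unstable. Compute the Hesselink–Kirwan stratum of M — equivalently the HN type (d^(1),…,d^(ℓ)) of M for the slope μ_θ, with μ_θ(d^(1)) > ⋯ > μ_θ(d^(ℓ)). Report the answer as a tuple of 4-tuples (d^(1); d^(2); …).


Barcode: M ≅ I[1,2]^2, I[1,4], I[2,2], I[4,4]. HN layers by μ_θ (3 steps, strictly decreasing):
  μ^(1)=13; μ^(2)=1/2; μ^(3)=-27

((2, 2, 0, 0); (1, 1, 1, 1); (0, 1, 0, 1))


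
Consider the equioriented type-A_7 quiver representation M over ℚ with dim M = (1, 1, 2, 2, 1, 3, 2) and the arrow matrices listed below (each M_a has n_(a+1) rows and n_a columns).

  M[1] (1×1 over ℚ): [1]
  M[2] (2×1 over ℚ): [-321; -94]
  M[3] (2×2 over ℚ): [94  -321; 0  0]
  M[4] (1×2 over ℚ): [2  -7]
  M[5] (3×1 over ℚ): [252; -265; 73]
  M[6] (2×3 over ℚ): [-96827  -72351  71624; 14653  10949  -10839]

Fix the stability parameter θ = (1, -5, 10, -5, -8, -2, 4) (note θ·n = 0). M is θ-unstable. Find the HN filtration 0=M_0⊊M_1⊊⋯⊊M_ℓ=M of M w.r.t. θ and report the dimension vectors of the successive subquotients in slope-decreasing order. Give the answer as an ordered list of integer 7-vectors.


Barcode: M ≅ I[1,3], I[3,7], I[4,4], I[6,6], I[6,7]. HN layers by μ_θ (5 steps, strictly decreasing):
  μ^(1)=10; μ^(2)=4; μ^(3)=-5/4; μ^(4)=-2; μ^(5)=-5

((0, 0, 1, 0, 0, 0, 0); (0, 0, 0, 0, 0, 0, 2); (0, 0, 1, 1, 1, 1, 0); (1, 1, 0, 0, 0, 2, 0); (0, 0, 0, 1, 0, 0, 0))


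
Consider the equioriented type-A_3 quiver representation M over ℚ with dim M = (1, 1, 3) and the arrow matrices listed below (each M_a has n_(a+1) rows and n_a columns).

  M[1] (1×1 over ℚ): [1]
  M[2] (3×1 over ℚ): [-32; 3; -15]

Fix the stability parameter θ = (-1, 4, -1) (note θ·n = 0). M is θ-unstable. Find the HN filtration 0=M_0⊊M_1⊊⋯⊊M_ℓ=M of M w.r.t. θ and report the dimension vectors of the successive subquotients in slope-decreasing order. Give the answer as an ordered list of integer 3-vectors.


Interval decomposition of M: I[1,3], I[3,3]^2.
HN type (ℓ=2): μ^(1)=3/2; μ^(2)=-1

((0, 1, 1); (1, 0, 2))


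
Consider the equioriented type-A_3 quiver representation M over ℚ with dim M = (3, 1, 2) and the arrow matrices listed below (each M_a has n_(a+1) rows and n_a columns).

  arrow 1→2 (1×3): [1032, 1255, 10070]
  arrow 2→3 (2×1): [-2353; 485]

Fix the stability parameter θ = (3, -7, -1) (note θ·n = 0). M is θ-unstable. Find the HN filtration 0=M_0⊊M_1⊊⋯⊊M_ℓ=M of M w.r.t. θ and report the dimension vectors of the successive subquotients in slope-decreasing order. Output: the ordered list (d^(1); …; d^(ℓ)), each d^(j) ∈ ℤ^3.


Interval decomposition of M: I[1,1]^2, I[1,3], I[3,3].
HN type (ℓ=3): μ^(1)=3; μ^(2)=-1; μ^(3)=-2

((2, 0, 0); (0, 0, 2); (1, 1, 0))


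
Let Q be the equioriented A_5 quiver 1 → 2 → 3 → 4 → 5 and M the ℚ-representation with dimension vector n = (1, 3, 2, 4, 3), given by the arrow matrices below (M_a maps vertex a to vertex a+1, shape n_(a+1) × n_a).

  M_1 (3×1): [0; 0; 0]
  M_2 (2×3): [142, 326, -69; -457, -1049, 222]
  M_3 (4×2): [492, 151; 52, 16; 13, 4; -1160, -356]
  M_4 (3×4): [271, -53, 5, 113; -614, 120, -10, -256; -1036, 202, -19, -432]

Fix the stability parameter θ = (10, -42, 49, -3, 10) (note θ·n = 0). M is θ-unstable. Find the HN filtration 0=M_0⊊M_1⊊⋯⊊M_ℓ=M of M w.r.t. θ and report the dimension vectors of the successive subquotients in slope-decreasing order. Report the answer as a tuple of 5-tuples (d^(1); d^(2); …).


Via rank(M_{q-1}∘⋯∘M_p): M ≅ I[1,1], I[2,2], I[2,5]^2, I[4,4], I[4,5].
μ_θ-semistable layers: μ^(1)=56/3; μ^(2)=10; μ^(3)=-3; μ^(4)=-42

((0, 0, 2, 2, 2); (1, 0, 0, 0, 1); (0, 0, 0, 2, 0); (0, 3, 0, 0, 0))


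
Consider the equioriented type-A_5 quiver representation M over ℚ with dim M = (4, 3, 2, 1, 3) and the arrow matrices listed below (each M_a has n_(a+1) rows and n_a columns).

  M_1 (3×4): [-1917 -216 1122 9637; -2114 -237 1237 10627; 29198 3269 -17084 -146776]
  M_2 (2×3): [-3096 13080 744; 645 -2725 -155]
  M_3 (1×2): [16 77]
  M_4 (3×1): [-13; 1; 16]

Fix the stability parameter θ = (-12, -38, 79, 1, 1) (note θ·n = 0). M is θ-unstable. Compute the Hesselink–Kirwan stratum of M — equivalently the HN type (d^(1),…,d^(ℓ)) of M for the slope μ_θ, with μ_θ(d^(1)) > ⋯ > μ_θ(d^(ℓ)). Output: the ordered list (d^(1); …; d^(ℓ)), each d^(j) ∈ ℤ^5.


Via rank(M_{q-1}∘⋯∘M_p): M ≅ I[1,1], I[1,2]^2, I[1,5], I[3,3], I[5,5]^2.
μ_θ-semistable layers: μ^(1)=79; μ^(2)=27; μ^(3)=1; μ^(4)=-12; μ^(5)=-25

((0, 0, 1, 0, 0); (0, 0, 1, 1, 1); (0, 0, 0, 0, 2); (1, 0, 0, 0, 0); (3, 3, 0, 0, 0))


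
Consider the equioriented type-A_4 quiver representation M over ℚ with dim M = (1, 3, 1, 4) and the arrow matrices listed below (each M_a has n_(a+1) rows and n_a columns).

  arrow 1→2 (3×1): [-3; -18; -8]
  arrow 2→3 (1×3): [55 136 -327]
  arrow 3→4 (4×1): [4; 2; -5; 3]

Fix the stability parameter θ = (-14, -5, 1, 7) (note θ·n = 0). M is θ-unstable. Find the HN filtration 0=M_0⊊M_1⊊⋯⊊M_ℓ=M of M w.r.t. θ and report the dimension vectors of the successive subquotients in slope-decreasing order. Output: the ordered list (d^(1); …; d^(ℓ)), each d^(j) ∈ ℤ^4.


Via rank(M_{q-1}∘⋯∘M_p): M ≅ I[1,4], I[2,2]^2, I[4,4]^3.
μ_θ-semistable layers: μ^(1)=7; μ^(2)=1; μ^(3)=-5; μ^(4)=-14

((0, 0, 0, 4); (0, 0, 1, 0); (0, 3, 0, 0); (1, 0, 0, 0))


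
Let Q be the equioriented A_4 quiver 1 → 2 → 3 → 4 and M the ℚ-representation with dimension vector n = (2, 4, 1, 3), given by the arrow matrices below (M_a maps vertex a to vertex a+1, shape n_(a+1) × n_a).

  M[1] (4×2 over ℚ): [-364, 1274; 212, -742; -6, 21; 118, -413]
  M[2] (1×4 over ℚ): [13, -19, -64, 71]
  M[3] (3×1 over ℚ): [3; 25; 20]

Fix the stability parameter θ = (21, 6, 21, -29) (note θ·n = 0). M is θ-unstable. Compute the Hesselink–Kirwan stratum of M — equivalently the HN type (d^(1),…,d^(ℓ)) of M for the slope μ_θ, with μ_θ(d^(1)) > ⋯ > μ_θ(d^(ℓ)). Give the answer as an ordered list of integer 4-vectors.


Via rank(M_{q-1}∘⋯∘M_p): M ≅ I[1,1], I[1,4], I[2,2]^3, I[4,4]^2.
μ_θ-semistable layers: μ^(1)=21; μ^(2)=6; μ^(3)=19/4; μ^(4)=-29

((1, 0, 0, 0); (0, 3, 0, 0); (1, 1, 1, 1); (0, 0, 0, 2))


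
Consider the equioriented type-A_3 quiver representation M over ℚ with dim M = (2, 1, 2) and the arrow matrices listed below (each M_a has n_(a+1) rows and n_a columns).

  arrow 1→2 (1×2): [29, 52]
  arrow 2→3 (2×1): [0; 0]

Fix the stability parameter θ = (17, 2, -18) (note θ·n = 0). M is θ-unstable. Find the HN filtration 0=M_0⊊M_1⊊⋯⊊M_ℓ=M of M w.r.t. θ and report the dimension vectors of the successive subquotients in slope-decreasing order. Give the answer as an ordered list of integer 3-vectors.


Barcode: M ≅ I[1,1], I[1,2], I[3,3]^2. HN layers by μ_θ (3 steps, strictly decreasing):
  μ^(1)=17; μ^(2)=19/2; μ^(3)=-18

((1, 0, 0); (1, 1, 0); (0, 0, 2))


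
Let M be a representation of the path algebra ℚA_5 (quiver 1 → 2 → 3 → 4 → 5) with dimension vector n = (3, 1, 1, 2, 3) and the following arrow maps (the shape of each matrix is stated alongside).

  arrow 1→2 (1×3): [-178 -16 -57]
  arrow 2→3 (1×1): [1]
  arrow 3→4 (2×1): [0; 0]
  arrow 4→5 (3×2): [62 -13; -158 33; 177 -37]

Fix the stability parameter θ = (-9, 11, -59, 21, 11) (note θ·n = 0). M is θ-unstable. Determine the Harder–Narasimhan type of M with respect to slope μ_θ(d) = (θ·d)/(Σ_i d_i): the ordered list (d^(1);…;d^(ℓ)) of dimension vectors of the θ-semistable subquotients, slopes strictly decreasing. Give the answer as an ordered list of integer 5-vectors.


Interval decomposition of M: I[1,1]^2, I[1,3], I[4,5]^2, I[5,5].
HN type (ℓ=4): μ^(1)=16; μ^(2)=11; μ^(3)=-9; μ^(4)=-19

((0, 0, 0, 2, 2); (0, 0, 0, 0, 1); (2, 0, 0, 0, 0); (1, 1, 1, 0, 0))


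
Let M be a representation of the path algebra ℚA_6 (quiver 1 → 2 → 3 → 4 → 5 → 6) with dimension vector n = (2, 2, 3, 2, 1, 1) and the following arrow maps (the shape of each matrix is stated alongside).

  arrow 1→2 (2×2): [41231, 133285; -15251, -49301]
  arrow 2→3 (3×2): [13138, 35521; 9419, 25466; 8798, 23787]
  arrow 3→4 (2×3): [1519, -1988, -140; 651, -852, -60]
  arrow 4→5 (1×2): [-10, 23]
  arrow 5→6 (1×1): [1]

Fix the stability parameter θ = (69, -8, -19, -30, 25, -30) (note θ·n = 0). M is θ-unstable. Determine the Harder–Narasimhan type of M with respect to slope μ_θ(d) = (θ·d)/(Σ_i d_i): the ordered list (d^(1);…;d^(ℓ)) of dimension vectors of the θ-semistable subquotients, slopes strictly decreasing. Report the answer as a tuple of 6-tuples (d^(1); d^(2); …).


Barcode: M ≅ I[1,3], I[1,6], I[3,3], I[4,4]. HN layers by μ_θ (4 steps, strictly decreasing):
  μ^(1)=14; μ^(2)=7/6; μ^(3)=-19; μ^(4)=-30

((1, 1, 1, 0, 0, 0); (1, 1, 1, 1, 1, 1); (0, 0, 1, 0, 0, 0); (0, 0, 0, 1, 0, 0))


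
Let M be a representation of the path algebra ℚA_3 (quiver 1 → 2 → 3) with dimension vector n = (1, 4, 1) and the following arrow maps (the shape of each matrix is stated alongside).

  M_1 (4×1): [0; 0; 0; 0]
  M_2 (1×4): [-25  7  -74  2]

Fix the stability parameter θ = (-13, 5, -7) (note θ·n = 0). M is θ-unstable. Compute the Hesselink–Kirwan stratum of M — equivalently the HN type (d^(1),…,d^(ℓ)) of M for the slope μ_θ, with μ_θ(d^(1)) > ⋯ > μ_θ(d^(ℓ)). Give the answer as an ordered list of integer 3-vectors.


Interval decomposition of M: I[1,1], I[2,2]^3, I[2,3].
HN type (ℓ=3): μ^(1)=5; μ^(2)=-1; μ^(3)=-13

((0, 3, 0); (0, 1, 1); (1, 0, 0))


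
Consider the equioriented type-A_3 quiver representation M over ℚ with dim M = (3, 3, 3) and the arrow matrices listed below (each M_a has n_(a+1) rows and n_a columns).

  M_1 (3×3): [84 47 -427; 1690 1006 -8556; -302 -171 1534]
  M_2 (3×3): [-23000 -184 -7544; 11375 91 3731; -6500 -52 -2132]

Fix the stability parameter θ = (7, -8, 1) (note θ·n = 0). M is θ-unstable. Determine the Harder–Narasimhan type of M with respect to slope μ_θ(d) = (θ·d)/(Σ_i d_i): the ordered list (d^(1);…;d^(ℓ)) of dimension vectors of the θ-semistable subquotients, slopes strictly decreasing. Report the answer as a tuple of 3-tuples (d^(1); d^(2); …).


Via rank(M_{q-1}∘⋯∘M_p): M ≅ I[1,2]^2, I[1,3], I[3,3]^2.
μ_θ-semistable layers: μ^(1)=1; μ^(2)=-1/2

((0, 0, 3); (3, 3, 0))


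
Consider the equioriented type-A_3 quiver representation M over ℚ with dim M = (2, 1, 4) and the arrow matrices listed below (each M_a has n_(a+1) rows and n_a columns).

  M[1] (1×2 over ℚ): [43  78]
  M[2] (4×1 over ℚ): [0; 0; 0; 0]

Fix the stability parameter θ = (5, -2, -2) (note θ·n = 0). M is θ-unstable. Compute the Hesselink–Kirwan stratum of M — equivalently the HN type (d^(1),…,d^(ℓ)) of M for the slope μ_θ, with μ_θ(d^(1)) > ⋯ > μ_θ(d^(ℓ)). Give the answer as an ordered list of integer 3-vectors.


Via rank(M_{q-1}∘⋯∘M_p): M ≅ I[1,1], I[1,2], I[3,3]^4.
μ_θ-semistable layers: μ^(1)=5; μ^(2)=3/2; μ^(3)=-2

((1, 0, 0); (1, 1, 0); (0, 0, 4))


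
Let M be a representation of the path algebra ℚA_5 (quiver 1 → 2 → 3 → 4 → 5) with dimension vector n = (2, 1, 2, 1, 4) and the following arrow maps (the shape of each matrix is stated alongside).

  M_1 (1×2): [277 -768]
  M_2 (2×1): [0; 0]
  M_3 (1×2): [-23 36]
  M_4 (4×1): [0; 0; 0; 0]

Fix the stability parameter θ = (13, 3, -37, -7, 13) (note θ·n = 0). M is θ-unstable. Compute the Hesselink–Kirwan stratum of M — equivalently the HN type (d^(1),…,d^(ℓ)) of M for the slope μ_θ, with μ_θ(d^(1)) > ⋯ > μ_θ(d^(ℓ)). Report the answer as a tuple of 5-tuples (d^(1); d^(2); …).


Interval decomposition of M: I[1,1], I[1,2], I[3,3], I[3,4], I[5,5]^4.
HN type (ℓ=4): μ^(1)=13; μ^(2)=8; μ^(3)=-7; μ^(4)=-37

((1, 0, 0, 0, 4); (1, 1, 0, 0, 0); (0, 0, 0, 1, 0); (0, 0, 2, 0, 0))


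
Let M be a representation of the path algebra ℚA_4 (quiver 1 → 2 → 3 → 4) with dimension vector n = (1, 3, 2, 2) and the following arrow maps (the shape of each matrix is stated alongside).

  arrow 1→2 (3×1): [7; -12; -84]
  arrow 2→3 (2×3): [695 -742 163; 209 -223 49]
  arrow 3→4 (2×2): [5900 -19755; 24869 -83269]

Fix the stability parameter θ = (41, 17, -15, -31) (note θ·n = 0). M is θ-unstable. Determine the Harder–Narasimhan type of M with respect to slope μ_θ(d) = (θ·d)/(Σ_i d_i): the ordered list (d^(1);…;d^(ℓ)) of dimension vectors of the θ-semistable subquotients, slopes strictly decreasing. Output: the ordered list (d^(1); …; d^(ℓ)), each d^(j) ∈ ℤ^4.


Via rank(M_{q-1}∘⋯∘M_p): M ≅ I[1,4], I[2,2], I[2,4].
μ_θ-semistable layers: μ^(1)=17; μ^(2)=3; μ^(3)=-29/3

((0, 1, 0, 0); (1, 1, 1, 1); (0, 1, 1, 1))


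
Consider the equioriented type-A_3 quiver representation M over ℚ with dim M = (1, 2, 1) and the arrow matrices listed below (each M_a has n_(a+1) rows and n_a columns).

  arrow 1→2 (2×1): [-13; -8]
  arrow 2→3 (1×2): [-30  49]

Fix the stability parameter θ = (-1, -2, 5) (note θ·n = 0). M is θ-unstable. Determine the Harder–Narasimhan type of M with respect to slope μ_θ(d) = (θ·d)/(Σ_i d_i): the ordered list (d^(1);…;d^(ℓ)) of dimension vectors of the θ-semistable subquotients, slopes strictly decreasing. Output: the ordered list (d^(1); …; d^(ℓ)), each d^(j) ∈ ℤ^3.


Interval decomposition of M: I[1,3], I[2,2].
HN type (ℓ=3): μ^(1)=5; μ^(2)=-3/2; μ^(3)=-2

((0, 0, 1); (1, 1, 0); (0, 1, 0))


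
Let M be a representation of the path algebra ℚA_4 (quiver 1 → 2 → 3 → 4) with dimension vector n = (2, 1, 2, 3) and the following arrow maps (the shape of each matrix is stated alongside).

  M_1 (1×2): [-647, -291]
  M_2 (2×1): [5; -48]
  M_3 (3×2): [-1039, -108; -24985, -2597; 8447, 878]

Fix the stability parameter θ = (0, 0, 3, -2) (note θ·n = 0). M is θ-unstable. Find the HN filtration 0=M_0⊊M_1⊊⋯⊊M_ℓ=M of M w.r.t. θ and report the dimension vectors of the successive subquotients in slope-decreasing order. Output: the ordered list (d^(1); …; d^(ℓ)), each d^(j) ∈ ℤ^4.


Interval decomposition of M: I[1,1], I[1,4], I[3,4], I[4,4].
HN type (ℓ=3): μ^(1)=1/2; μ^(2)=0; μ^(3)=-2

((0, 0, 2, 2); (2, 1, 0, 0); (0, 0, 0, 1))


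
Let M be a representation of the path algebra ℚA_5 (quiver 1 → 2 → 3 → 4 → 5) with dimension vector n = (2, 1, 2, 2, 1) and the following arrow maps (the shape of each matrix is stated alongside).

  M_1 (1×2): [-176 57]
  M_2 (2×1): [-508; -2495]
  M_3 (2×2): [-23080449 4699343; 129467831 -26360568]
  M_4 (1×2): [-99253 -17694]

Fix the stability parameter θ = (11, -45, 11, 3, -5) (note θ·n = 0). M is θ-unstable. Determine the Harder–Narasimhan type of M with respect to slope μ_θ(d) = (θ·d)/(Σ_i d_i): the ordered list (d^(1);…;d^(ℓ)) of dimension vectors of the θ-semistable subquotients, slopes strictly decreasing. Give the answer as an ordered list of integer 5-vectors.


Barcode: M ≅ I[1,1], I[1,5], I[3,4]. HN layers by μ_θ (4 steps, strictly decreasing):
  μ^(1)=11; μ^(2)=7; μ^(3)=3; μ^(4)=-17

((1, 0, 0, 0, 0); (0, 0, 1, 1, 0); (0, 0, 1, 1, 1); (1, 1, 0, 0, 0))


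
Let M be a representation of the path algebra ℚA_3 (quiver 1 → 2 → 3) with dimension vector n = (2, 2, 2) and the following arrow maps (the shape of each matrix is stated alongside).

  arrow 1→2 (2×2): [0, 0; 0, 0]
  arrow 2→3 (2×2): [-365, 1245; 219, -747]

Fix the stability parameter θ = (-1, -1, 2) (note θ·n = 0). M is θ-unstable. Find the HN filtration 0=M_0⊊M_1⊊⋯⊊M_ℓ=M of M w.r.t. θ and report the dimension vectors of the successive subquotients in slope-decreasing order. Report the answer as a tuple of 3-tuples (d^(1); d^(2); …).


Interval decomposition of M: I[1,1]^2, I[2,2], I[2,3], I[3,3].
HN type (ℓ=2): μ^(1)=2; μ^(2)=-1

((0, 0, 2); (2, 2, 0))


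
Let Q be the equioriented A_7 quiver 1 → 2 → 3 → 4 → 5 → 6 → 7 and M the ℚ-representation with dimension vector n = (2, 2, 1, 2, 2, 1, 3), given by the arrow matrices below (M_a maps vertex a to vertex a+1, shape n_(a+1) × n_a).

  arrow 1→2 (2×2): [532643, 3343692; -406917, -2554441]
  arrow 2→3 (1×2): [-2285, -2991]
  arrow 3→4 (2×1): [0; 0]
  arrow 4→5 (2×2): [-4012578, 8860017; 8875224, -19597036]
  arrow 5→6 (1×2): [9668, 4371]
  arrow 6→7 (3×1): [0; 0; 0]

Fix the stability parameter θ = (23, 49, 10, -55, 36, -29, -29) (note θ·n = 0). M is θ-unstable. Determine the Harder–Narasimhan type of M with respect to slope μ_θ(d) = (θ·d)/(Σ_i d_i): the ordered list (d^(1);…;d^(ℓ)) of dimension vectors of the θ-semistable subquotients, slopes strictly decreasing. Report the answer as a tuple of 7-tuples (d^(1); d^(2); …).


Interval decomposition of M: I[1,2], I[1,3], I[4,4], I[4,5], I[5,6], I[7,7]^3.
HN type (ℓ=7): μ^(1)=49; μ^(2)=36; μ^(3)=59/2; μ^(4)=23; μ^(5)=7/2; μ^(6)=-29; μ^(7)=-55

((0, 1, 0, 0, 0, 0, 0); (0, 0, 0, 0, 1, 0, 0); (0, 1, 1, 0, 0, 0, 0); (2, 0, 0, 0, 0, 0, 0); (0, 0, 0, 0, 1, 1, 0); (0, 0, 0, 0, 0, 0, 3); (0, 0, 0, 2, 0, 0, 0))


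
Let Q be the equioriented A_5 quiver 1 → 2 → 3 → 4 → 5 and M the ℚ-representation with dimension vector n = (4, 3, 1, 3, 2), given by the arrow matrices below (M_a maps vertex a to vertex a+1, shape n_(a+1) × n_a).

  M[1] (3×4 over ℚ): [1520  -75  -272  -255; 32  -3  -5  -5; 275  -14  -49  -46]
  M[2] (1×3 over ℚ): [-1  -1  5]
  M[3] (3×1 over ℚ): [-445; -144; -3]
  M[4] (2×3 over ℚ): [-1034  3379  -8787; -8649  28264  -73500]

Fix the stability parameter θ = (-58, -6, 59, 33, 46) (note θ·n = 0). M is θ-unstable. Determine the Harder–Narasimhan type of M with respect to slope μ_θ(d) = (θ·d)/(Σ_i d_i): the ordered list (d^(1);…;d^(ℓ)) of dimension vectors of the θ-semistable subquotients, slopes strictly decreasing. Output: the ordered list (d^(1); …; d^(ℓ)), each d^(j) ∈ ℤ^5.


Barcode: M ≅ I[1,1], I[1,2]^2, I[1,5], I[4,4], I[4,5]. HN layers by μ_θ (4 steps, strictly decreasing):
  μ^(1)=46; μ^(2)=33; μ^(3)=-6; μ^(4)=-58

((0, 0, 1, 1, 2); (0, 0, 0, 2, 0); (0, 3, 0, 0, 0); (4, 0, 0, 0, 0))


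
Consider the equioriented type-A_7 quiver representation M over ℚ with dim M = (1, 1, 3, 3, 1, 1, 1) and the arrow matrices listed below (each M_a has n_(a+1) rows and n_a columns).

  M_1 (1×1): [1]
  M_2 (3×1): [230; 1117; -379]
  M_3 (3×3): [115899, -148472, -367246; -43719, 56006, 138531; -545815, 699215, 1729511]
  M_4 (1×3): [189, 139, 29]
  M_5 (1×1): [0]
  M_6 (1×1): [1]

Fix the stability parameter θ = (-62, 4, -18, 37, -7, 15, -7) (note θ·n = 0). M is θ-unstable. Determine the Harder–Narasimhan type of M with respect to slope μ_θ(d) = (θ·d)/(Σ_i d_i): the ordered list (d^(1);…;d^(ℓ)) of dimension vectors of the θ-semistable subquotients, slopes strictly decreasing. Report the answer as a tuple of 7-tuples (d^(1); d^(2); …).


Interval decomposition of M: I[1,5], I[3,4]^2, I[6,7].
HN type (ℓ=6): μ^(1)=37; μ^(2)=15; μ^(3)=4; μ^(4)=-7; μ^(5)=-18; μ^(6)=-62

((0, 0, 0, 2, 0, 0, 0); (0, 0, 0, 1, 1, 0, 0); (0, 0, 0, 0, 0, 1, 1); (0, 1, 1, 0, 0, 0, 0); (0, 0, 2, 0, 0, 0, 0); (1, 0, 0, 0, 0, 0, 0))


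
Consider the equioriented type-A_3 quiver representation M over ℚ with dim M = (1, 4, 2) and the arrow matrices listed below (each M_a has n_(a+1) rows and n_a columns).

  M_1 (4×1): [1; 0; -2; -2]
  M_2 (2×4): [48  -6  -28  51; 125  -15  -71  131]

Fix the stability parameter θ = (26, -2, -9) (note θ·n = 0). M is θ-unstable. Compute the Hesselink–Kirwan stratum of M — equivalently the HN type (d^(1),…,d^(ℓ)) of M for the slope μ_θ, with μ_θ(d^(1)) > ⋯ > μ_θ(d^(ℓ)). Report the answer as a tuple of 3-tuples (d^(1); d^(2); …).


Barcode: M ≅ I[1,3], I[2,2]^2, I[2,3]. HN layers by μ_θ (3 steps, strictly decreasing):
  μ^(1)=5; μ^(2)=-2; μ^(3)=-11/2

((1, 1, 1); (0, 2, 0); (0, 1, 1))


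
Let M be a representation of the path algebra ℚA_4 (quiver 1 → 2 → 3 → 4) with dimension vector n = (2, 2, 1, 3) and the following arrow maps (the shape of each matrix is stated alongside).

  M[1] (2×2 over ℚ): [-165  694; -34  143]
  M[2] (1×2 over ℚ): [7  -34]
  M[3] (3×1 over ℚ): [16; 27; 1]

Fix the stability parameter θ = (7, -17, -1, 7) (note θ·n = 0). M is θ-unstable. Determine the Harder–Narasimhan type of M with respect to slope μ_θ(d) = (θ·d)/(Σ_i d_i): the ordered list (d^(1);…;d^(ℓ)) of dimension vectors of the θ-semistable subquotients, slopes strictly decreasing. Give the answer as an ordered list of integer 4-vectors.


Interval decomposition of M: I[1,2], I[1,4], I[4,4]^2.
HN type (ℓ=3): μ^(1)=7; μ^(2)=-1; μ^(3)=-5

((0, 0, 0, 3); (0, 0, 1, 0); (2, 2, 0, 0))


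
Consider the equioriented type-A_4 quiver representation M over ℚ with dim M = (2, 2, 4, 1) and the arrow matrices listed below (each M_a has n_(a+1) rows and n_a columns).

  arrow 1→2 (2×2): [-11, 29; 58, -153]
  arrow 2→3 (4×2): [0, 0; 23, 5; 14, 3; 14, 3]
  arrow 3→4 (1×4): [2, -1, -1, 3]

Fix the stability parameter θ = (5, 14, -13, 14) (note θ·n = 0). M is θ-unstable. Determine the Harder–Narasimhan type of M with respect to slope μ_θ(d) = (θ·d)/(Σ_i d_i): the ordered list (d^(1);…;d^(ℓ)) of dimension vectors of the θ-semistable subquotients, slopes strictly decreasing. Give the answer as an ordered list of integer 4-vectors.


Barcode: M ≅ I[1,3], I[1,4], I[3,3]^2. HN layers by μ_θ (3 steps, strictly decreasing):
  μ^(1)=14; μ^(2)=2; μ^(3)=-13

((0, 0, 0, 1); (2, 2, 2, 0); (0, 0, 2, 0))


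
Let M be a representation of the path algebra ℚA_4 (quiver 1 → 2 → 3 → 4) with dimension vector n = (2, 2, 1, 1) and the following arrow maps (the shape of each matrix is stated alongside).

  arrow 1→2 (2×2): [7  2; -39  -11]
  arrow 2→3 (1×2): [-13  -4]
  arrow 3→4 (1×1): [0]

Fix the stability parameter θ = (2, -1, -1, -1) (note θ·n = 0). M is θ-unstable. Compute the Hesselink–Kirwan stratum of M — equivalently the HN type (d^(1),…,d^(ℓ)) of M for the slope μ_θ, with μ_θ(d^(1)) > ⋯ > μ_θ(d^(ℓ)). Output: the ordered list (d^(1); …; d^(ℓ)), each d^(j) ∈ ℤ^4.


Interval decomposition of M: I[1,2], I[1,3], I[4,4].
HN type (ℓ=3): μ^(1)=1/2; μ^(2)=0; μ^(3)=-1

((1, 1, 0, 0); (1, 1, 1, 0); (0, 0, 0, 1))


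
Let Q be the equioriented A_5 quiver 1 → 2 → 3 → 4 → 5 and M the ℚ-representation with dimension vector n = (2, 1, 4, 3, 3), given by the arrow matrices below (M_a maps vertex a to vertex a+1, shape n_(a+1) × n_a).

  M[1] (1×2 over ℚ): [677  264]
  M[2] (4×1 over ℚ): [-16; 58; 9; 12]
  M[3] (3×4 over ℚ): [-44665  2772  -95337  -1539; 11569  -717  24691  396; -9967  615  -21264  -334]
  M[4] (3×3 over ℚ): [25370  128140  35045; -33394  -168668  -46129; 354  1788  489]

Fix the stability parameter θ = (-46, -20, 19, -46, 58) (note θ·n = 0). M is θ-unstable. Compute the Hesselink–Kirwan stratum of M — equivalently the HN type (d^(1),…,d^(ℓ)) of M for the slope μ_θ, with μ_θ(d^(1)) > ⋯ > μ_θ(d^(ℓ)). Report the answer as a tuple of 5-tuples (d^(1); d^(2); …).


Barcode: M ≅ I[1,1], I[1,4], I[3,3], I[3,4], I[3,5], I[5,5]^2. HN layers by μ_θ (5 steps, strictly decreasing):
  μ^(1)=58; μ^(2)=19; μ^(3)=-27/2; μ^(4)=-20; μ^(5)=-46

((0, 0, 0, 0, 3); (0, 0, 1, 0, 0); (0, 0, 3, 3, 0); (0, 1, 0, 0, 0); (2, 0, 0, 0, 0))


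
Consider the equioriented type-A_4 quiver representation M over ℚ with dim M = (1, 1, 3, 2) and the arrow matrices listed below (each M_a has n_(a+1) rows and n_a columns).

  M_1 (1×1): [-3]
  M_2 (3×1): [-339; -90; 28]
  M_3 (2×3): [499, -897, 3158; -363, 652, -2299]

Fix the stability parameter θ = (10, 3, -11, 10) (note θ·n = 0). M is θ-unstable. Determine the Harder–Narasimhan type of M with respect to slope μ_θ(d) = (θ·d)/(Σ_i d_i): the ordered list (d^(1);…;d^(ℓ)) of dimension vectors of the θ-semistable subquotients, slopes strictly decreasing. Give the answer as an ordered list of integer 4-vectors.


Interval decomposition of M: I[1,4], I[3,3], I[3,4].
HN type (ℓ=3): μ^(1)=10; μ^(2)=2/3; μ^(3)=-11

((0, 0, 0, 2); (1, 1, 1, 0); (0, 0, 2, 0))


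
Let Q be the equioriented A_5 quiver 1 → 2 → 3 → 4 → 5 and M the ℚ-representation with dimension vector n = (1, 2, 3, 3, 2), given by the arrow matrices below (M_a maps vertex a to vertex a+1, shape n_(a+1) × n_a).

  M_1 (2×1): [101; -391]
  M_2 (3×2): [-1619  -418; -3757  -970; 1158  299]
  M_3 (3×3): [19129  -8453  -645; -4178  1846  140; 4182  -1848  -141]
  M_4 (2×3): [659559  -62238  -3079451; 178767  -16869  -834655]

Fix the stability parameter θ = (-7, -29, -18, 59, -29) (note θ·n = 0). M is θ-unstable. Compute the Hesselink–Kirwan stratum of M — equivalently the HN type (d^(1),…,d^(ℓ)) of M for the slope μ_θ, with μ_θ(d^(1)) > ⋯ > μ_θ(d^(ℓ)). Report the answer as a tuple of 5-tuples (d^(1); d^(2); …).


Via rank(M_{q-1}∘⋯∘M_p): M ≅ I[1,4], I[2,3], I[3,5], I[4,5].
μ_θ-semistable layers: μ^(1)=59; μ^(2)=15; μ^(3)=-18; μ^(4)=-29

((0, 0, 0, 1, 0); (0, 0, 0, 2, 2); (1, 1, 3, 0, 0); (0, 1, 0, 0, 0))


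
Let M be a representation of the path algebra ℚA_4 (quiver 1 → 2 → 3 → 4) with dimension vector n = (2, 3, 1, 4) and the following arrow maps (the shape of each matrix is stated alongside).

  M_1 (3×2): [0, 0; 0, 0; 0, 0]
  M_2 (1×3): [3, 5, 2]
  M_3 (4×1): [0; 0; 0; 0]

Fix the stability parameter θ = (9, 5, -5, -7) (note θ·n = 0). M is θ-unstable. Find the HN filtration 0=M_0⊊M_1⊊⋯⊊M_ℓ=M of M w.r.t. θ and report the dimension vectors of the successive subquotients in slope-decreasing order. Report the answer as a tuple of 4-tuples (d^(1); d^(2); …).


Via rank(M_{q-1}∘⋯∘M_p): M ≅ I[1,1]^2, I[2,2]^2, I[2,3], I[4,4]^4.
μ_θ-semistable layers: μ^(1)=9; μ^(2)=5; μ^(3)=0; μ^(4)=-7

((2, 0, 0, 0); (0, 2, 0, 0); (0, 1, 1, 0); (0, 0, 0, 4))


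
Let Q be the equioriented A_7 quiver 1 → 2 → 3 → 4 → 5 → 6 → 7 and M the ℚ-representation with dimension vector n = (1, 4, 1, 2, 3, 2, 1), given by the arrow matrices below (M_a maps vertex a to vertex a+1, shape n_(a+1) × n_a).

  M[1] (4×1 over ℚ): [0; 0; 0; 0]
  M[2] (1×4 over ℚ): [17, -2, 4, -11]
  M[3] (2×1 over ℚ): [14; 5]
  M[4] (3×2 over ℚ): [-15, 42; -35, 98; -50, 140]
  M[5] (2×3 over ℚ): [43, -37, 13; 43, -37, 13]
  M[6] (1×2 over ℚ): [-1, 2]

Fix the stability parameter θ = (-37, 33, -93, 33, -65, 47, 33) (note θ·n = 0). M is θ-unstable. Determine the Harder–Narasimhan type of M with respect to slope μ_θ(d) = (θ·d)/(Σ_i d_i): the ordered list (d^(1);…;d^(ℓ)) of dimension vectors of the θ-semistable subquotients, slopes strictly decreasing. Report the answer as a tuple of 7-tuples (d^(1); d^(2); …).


Via rank(M_{q-1}∘⋯∘M_p): M ≅ I[1,1], I[2,2]^3, I[2,4], I[4,5], I[5,5], I[5,7], I[6,6].
μ_θ-semistable layers: μ^(1)=47; μ^(2)=40; μ^(3)=33; μ^(4)=-16; μ^(5)=-30; μ^(6)=-37; μ^(7)=-65

((0, 0, 0, 0, 0, 1, 0); (0, 0, 0, 0, 0, 1, 1); (0, 3, 0, 1, 0, 0, 0); (0, 0, 0, 1, 1, 0, 0); (0, 1, 1, 0, 0, 0, 0); (1, 0, 0, 0, 0, 0, 0); (0, 0, 0, 0, 2, 0, 0))


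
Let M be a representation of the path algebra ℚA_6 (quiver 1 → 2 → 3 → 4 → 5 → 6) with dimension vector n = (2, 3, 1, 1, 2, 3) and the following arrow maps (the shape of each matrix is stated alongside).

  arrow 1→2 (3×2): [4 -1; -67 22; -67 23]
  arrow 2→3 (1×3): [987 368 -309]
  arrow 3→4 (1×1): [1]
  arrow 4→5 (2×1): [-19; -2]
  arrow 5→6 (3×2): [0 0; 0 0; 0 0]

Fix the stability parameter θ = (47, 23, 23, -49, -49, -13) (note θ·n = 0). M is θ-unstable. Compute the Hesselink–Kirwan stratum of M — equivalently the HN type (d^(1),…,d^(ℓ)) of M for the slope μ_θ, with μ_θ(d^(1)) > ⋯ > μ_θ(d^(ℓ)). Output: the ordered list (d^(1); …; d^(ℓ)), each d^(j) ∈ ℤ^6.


Via rank(M_{q-1}∘⋯∘M_p): M ≅ I[1,2], I[1,5], I[2,2], I[5,5], I[6,6]^3.
μ_θ-semistable layers: μ^(1)=35; μ^(2)=23; μ^(3)=-1; μ^(4)=-13; μ^(5)=-49

((1, 1, 0, 0, 0, 0); (0, 1, 0, 0, 0, 0); (1, 1, 1, 1, 1, 0); (0, 0, 0, 0, 0, 3); (0, 0, 0, 0, 1, 0))


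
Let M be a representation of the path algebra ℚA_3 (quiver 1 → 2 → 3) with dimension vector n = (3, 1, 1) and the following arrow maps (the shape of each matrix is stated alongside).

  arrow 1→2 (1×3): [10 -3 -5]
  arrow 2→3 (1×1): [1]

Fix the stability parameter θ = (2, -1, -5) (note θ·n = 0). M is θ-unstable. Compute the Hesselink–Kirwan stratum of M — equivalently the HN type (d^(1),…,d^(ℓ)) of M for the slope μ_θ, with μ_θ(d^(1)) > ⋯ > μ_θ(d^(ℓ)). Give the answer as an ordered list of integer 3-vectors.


Barcode: M ≅ I[1,1]^2, I[1,3]. HN layers by μ_θ (2 steps, strictly decreasing):
  μ^(1)=2; μ^(2)=-4/3

((2, 0, 0); (1, 1, 1))


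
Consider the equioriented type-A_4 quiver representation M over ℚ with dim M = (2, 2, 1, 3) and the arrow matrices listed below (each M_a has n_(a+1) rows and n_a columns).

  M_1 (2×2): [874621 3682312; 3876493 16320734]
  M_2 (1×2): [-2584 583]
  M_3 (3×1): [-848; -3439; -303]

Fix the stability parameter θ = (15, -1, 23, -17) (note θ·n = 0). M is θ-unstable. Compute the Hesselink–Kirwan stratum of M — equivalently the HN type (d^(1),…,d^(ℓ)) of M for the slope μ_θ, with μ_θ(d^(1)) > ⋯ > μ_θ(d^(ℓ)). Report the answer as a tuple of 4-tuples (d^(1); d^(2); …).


Barcode: M ≅ I[1,2], I[1,4], I[4,4]^2. HN layers by μ_θ (3 steps, strictly decreasing):
  μ^(1)=7; μ^(2)=5; μ^(3)=-17

((1, 1, 0, 0); (1, 1, 1, 1); (0, 0, 0, 2))


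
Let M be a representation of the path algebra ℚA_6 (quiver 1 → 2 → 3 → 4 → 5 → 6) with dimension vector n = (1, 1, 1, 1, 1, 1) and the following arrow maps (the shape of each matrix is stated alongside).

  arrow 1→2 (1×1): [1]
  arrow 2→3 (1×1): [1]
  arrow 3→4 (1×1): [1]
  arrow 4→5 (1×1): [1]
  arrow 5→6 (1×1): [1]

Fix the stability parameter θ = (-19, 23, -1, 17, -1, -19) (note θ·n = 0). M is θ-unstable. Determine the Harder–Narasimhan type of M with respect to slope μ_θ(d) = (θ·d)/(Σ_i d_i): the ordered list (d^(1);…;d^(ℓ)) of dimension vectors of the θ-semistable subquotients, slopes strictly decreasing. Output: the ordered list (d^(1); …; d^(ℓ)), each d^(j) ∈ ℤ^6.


Interval decomposition of M: I[1,6].
HN type (ℓ=2): μ^(1)=19/5; μ^(2)=-19

((0, 1, 1, 1, 1, 1); (1, 0, 0, 0, 0, 0))


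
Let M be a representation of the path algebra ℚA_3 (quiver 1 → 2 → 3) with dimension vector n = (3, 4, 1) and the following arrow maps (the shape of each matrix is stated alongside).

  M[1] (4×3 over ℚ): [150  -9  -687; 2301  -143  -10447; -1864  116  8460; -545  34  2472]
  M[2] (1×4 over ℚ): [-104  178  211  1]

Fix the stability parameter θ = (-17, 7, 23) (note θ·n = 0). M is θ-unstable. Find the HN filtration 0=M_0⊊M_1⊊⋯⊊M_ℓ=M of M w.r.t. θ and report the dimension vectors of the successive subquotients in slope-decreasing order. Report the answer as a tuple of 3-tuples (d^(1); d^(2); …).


Barcode: M ≅ I[1,1], I[1,2], I[1,3], I[2,2]^2. HN layers by μ_θ (3 steps, strictly decreasing):
  μ^(1)=23; μ^(2)=7; μ^(3)=-17

((0, 0, 1); (0, 4, 0); (3, 0, 0))


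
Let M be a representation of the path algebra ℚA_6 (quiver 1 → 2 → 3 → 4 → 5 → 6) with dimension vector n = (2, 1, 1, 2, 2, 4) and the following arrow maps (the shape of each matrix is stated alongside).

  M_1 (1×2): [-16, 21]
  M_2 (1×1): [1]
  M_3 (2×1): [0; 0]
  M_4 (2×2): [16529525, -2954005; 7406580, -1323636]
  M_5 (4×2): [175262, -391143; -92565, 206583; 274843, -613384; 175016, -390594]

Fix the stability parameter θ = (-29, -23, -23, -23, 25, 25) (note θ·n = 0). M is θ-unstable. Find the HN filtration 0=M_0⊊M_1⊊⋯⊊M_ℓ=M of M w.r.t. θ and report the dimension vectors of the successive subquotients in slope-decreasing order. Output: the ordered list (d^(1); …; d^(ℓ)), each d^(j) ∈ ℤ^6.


Interval decomposition of M: I[1,1], I[1,3], I[4,4], I[4,6], I[5,6], I[6,6]^2.
HN type (ℓ=3): μ^(1)=25; μ^(2)=-23; μ^(3)=-29

((0, 0, 0, 0, 2, 4); (0, 1, 1, 2, 0, 0); (2, 0, 0, 0, 0, 0))
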